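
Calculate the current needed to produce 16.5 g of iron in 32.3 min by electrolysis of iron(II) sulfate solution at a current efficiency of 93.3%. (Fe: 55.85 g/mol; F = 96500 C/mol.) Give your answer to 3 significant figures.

31.5 A

n(Fe) = 16.5 / 55.85 = 0.2954 mol
Fe²⁺ + 2e⁻ → Fe, so n(e⁻) = 2 × 0.2954 = 0.5908 mol
Q = 0.5908 × 96500 / 0.933 = 61110 C
I = Q / t = 61110 / 1938 s = 31.5 A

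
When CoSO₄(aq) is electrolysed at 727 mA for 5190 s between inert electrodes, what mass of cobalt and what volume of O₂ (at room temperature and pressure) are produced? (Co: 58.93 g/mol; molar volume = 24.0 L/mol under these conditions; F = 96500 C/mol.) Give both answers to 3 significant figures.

Q = 0.727 × 5190 = 3773 C; n(e⁻) = 3773 / 96500 = 0.03910 mol
Cathode: Co²⁺ + 2e⁻ → Co → n(Co) = 0.03910/2 = 0.01955 mol → 1.15 g
Anode: 2H₂O → O₂ + 4H⁺ + 4e⁻ → n(O₂) = 0.03910/4 = 0.009775 mol → 0.235 L

1.15 g Co; 0.235 L O₂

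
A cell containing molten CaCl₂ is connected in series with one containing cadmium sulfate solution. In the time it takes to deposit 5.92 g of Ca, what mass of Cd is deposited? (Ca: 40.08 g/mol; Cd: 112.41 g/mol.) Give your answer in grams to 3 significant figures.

n(Ca) = 5.92 / 40.08 = 0.1477 mol
Ca²⁺ + 2e⁻ → Ca, so n(e⁻) = 2 × 0.1477 = 0.2954 mol
Since the cells are in series, n(e⁻) in the Cd cell is also 0.2954 mol.
Cd²⁺ + 2e⁻ → Cd, so n(Cd) = 0.2954 / 2 = 0.1477 mol
m(Cd) = 0.1477 × 112.41 = 16.6 g

16.6 g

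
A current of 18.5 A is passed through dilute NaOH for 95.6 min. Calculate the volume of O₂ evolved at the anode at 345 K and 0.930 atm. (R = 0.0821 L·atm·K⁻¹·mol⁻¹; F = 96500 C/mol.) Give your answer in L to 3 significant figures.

Q = It = 18.5 × 5736 = 1.061×10^5 C
n(e⁻) = 1.061×10^5 / 96500 = 1.099 mol
2H₂O → O₂ + 4H⁺ + 4e⁻, so n(O₂) = 1.099 / 4 = 0.2748 mol
V = nRT/P = 0.2748 × 0.0821 × 345 / 0.930 = 8.369 L

8.37 L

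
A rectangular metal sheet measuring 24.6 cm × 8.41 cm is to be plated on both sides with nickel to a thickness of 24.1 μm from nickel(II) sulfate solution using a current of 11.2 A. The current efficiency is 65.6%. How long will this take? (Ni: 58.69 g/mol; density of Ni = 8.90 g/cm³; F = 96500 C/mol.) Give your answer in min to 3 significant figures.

66.2 min

Plated area = 2 × 24.6 × 8.41 = 413.8 cm²
Volume = 413.8 × 24.1×10⁻⁴ cm = 0.9973 cm³
m(Ni) = 0.9973 × 8.90 = 8.876 g
n(Ni) = 8.876 / 58.69 = 0.1512 mol; n(e⁻) = 2 × 0.1512 = 0.3024 mol
Q = 0.3024 × 96500 / 0.656 = 44480 C
t = 44480 / 11.2 = 3971 s = 66.2 min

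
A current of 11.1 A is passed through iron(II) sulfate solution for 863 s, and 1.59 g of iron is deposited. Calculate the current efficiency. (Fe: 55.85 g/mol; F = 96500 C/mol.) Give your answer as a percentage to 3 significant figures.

Q = 11.1 × 863 = 9579 C
n(e⁻) = 9579 / 96500 = 0.09926 mol
Fe²⁺ + 2e⁻ → Fe, so theoretical n(Fe) = 0.04963 mol → 2.772 g
Efficiency = 1.59 / 2.772 = 0.5736 = 57.4%

57.4%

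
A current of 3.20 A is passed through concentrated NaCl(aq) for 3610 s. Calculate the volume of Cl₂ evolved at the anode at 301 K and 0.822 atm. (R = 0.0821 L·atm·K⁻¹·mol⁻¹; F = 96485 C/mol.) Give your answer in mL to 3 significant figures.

1800 mL

Charge passed = 3.20 × 3610 = 11550 C
n(e⁻) = 11550 / 96485 = 0.1197 mol
2Cl⁻ → Cl₂ + 2e⁻, so n(Cl₂) = 0.1197 / 2 = 0.05985 mol
V = nRT/P = 0.05985 × 0.0821 × 301 / 0.822 = 1.799 L
= 1800 mL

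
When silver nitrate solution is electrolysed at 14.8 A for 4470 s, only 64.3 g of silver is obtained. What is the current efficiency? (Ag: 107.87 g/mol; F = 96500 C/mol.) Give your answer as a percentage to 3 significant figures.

86.9%

Q = 14.8 × 4470 = 66160 C
n(e⁻) = 66160 / 96500 = 0.6856 mol
Ag⁺ + e⁻ → Ag, so theoretical n(Ag) = 0.6856 mol → 73.96 g
Efficiency = 64.3 / 73.96 = 0.8694 = 86.9%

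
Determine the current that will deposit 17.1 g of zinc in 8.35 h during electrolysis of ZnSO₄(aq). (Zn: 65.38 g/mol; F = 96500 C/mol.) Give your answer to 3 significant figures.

1.68 A

n(Zn) = 17.1 / 65.38 = 0.2615 mol
Zn²⁺ + 2e⁻ → Zn, so n(e⁻) = 2 × 0.2615 = 0.5230 mol
Q = 0.5230 × 96500 = 50470 C
I = Q / t = 50470 / 30060 s = 1.68 A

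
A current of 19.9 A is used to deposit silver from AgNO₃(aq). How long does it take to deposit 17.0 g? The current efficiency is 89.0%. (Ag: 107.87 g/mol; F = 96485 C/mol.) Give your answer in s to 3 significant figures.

n(Ag) = 17.0 / 107.87 = 0.1576 mol
Ag⁺ + e⁻ → Ag, so n(e⁻) = 0.1576 mol
Q = 0.1576 × 96485 / 0.890 = 17090 C
t = Q / I = 17090 / 19.9 = 858.8 s

859 s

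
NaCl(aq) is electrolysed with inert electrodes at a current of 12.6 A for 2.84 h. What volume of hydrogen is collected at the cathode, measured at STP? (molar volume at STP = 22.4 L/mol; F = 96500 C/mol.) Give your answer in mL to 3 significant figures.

Q = 12.6 A × 10224 s = 1.288×10^5 C
Moles of electrons = 1.288×10^5 / 96500 = 1.335 mol
2H⁺ + 2e⁻ → H₂, so n(H₂) = 1.335 / 2 = 0.6675 mol
V = 0.6675 × 22.4 = 14.95 L
= 15000 mL

15000 mL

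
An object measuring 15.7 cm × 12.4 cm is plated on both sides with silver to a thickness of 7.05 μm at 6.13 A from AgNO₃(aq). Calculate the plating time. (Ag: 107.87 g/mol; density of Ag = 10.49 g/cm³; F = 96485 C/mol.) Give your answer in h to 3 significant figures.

0.117 h

Plated area = 2 × 15.7 × 12.4 = 389.4 cm²
Volume = 389.4 × 7.05×10⁻⁴ cm = 0.2745 cm³
m(Ag) = 0.2745 × 10.49 = 2.880 g
n(Ag) = 2.880 / 107.87 = 0.02670 mol; n(e⁻) = 0.02670 mol
Q = 0.02670 × 96485 = 2576 C
t = 2576 / 6.13 = 420.2 s = 0.117 h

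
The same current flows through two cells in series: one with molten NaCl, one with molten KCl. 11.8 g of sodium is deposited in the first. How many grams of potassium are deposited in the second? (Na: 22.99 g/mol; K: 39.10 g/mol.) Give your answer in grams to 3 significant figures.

n(Na) = 11.8 / 22.99 = 0.5133 mol
Na⁺ + e⁻ → Na, so n(e⁻) = 0.5133 mol
Since the cells are in series, n(e⁻) in the K cell is also 0.5133 mol.
K⁺ + e⁻ → K, so n(K) = 0.5133 mol
m(K) = 0.5133 × 39.10 = 20.1 g

20.1 g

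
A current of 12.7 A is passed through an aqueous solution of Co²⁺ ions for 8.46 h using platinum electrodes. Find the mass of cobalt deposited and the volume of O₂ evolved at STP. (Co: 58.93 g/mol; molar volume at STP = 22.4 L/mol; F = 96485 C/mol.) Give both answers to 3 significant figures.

Q = 12.7 × 30456 = 3.868×10^5 C; n(e⁻) = 3.868×10^5 / 96485 = 4.009 mol
Cathode: Co²⁺ + 2e⁻ → Co → n(Co) = 4.009/2 = 2.005 mol → 118 g
Anode: 2H₂O → O₂ + 4H⁺ + 4e⁻ → n(O₂) = 4.009/4 = 1.002 mol → 22.4 L

118 g Co; 22.4 L O₂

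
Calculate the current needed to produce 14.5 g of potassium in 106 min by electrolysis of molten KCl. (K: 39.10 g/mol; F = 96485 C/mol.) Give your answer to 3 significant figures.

5.63 A

n(K) = 14.5 / 39.10 = 0.3708 mol
K⁺ + e⁻ → K, so n(e⁻) = 0.3708 mol
Q = 0.3708 × 96485 = 35780 C
I = Q / t = 35780 / 6360 s = 5.63 A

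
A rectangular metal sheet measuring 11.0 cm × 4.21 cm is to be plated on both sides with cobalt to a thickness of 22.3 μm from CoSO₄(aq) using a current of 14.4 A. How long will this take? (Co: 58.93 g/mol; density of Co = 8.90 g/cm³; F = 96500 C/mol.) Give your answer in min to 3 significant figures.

6.97 min

Plated area = 2 × 11.0 × 4.21 = 92.62 cm²
Volume = 92.62 × 22.3×10⁻⁴ cm = 0.2065 cm³
m(Co) = 0.2065 × 8.90 = 1.838 g
n(Co) = 1.838 / 58.93 = 0.03119 mol; n(e⁻) = 2 × 0.03119 = 0.06238 mol
Q = 0.06238 × 96500 = 6020 C
t = 6020 / 14.4 = 418.1 s = 6.97 min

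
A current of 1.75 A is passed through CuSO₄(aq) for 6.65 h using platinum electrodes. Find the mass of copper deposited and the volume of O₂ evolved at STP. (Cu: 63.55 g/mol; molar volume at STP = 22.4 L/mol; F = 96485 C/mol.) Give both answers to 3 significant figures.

13.8 g Cu; 2.43 L O₂

Q = 1.75 × 23940 = 41900 C; n(e⁻) = 41900 / 96485 = 0.4343 mol
Cathode: Cu²⁺ + 2e⁻ → Cu → n(Cu) = 0.4343/2 = 0.2172 mol → 13.8 g
Anode: 2H₂O → O₂ + 4H⁺ + 4e⁻ → n(O₂) = 0.4343/4 = 0.1086 mol → 2.43 L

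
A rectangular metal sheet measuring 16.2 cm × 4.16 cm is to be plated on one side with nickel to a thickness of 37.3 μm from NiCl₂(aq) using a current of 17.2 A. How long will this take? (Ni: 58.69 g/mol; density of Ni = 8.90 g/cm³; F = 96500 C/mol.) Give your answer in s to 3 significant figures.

Plated area = 16.2 × 4.16 = 67.39 cm²
Volume = 67.39 × 37.3×10⁻⁴ cm = 0.2514 cm³
m(Ni) = 0.2514 × 8.90 = 2.237 g
n(Ni) = 2.237 / 58.69 = 0.03812 mol; n(e⁻) = 2 × 0.03812 = 0.07624 mol
Q = 0.07624 × 96500 = 7357 C
t = 7357 / 17.2 = 427.7 s

428 s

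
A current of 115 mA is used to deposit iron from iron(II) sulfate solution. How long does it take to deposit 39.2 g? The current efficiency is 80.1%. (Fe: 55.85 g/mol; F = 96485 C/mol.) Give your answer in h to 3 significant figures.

408 h

n(Fe) = 39.2 / 55.85 = 0.7019 mol
Fe²⁺ + 2e⁻ → Fe, so n(e⁻) = 2 × 0.7019 = 1.404 mol
Q = 1.404 × 96485 / 0.801 = 1.691×10^5 C
t = Q / I = 1.691×10^5 / 0.115 = 1.470×10^6 s = 408 h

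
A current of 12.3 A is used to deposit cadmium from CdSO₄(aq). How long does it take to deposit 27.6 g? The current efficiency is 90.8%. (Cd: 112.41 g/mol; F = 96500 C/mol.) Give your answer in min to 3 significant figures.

70.7 min

n(Cd) = 27.6 / 112.41 = 0.2455 mol
Cd²⁺ + 2e⁻ → Cd, so n(e⁻) = 2 × 0.2455 = 0.4910 mol
Q = 0.4910 × 96500 / 0.908 = 52180 C
t = Q / I = 52180 / 12.3 = 4242 s = 70.7 min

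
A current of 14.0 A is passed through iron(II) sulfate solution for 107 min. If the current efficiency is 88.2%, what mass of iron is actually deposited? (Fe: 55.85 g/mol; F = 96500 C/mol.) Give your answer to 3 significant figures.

Q = 14.0 × 6420 = 89880 C
n(e⁻) = 89880 / 96500 = 0.9314 mol
Fe²⁺ + 2e⁻ → Fe, so theoretical m(Fe) = 0.4657 × 55.85 = 26.01 g
Actual mass = 88.2% × 26.01 = 22.9 g

22.9 g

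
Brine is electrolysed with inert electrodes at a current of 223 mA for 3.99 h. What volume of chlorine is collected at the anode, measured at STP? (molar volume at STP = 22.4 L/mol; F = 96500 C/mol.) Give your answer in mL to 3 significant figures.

Charge passed = 0.223 × 14364 = 3203 C
n(e⁻) = Q/F = 3203/96500 = 0.03319 mol
2Cl⁻ → Cl₂ + 2e⁻, so n(Cl₂) = 0.03319 / 2 = 0.01660 mol
V = 0.01660 × 22.4 = 0.3718 L
= 372 mL

372 mL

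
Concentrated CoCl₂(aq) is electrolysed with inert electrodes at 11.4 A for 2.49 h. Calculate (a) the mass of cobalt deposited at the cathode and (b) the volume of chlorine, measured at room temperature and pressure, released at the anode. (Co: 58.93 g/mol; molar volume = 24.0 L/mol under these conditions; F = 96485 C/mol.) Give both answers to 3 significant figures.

31.2 g Co; 12.7 L Cl₂

Q = 11.4 × 8964 = 1.022×10^5 C; n(e⁻) = 1.022×10^5 / 96485 = 1.059 mol
Cathode: Co²⁺ + 2e⁻ → Co → n(Co) = 1.059/2 = 0.5295 mol → 31.2 g
Anode: 2Cl⁻ → Cl₂ + 2e⁻ → n(Cl₂) = 1.059/2 = 0.5295 mol → 12.7 L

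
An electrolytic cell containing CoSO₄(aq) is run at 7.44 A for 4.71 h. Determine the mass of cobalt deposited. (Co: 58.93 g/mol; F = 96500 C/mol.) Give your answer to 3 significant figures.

38.5 g

Q = 7.44 A × 16956 s = 1.262×10^5 C
Moles of electrons = 1.262×10^5 / 96500 = 1.308 mol
Co²⁺ + 2e⁻ → Co, so n(Co) = 1.308 / 2 = 0.6540 mol
m = 0.6540 × 58.93 = 38.5 g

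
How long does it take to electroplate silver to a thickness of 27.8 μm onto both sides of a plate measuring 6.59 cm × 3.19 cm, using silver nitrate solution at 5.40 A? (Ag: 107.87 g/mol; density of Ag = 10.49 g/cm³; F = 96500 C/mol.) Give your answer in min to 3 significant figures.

3.39 min

Plated area = 2 × 6.59 × 3.19 = 42.04 cm²
Volume = 42.04 × 27.8×10⁻⁴ cm = 0.1169 cm³
m(Ag) = 0.1169 × 10.49 = 1.226 g
n(Ag) = 1.226 / 107.87 = 0.01137 mol; n(e⁻) = 0.01137 mol
Q = 0.01137 × 96500 = 1097 C
t = 1097 / 5.40 = 203.1 s = 3.39 min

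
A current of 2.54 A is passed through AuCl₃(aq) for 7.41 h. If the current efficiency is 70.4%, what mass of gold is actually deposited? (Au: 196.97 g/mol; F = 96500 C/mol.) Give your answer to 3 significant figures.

32.5 g

Q = 2.54 × 26676 = 67760 C
n(e⁻) = 67760 / 96500 = 0.7022 mol
Au³⁺ + 3e⁻ → Au, so theoretical m(Au) = 0.2341 × 196.97 = 46.11 g
Actual mass = 70.4% × 46.11 = 32.5 g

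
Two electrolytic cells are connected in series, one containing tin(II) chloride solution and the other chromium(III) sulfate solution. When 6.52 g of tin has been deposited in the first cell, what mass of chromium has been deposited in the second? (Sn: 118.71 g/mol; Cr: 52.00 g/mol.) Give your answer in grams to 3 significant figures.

1.90 g

n(Sn) = 6.52 / 118.71 = 0.05492 mol
Sn²⁺ + 2e⁻ → Sn, so n(e⁻) = 2 × 0.05492 = 0.1098 mol
The cells are in series, so the same charge (and hence the same n(e⁻) = 0.1098 mol) passes through both.
Cr³⁺ + 3e⁻ → Cr, so n(Cr) = 0.1098 / 3 = 0.03660 mol
m(Cr) = 0.03660 × 52.00 = 1.90 g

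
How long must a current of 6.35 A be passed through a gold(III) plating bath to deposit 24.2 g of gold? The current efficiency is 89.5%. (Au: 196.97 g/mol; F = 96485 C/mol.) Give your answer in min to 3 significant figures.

n(Au) = 24.2 / 196.97 = 0.1229 mol
Au³⁺ + 3e⁻ → Au, so n(e⁻) = 3 × 0.1229 = 0.3687 mol
Q = 0.3687 × 96485 / 0.895 = 39750 C
t = Q / I = 39750 / 6.35 = 6260 s = 104 min

104 min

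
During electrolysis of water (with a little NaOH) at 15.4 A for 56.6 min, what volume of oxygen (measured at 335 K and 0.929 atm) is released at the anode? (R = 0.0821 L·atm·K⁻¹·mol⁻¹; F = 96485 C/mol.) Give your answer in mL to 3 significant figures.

4010 mL

Q = 15.4 A × 3396 s = 52300 C
Moles of electrons = 52300 / 96485 = 0.5421 mol
2H₂O → O₂ + 4H⁺ + 4e⁻, so n(O₂) = 0.5421 / 4 = 0.1355 mol
V = nRT/P = 0.1355 × 0.0821 × 335 / 0.929 = 4.012 L
= 4010 mL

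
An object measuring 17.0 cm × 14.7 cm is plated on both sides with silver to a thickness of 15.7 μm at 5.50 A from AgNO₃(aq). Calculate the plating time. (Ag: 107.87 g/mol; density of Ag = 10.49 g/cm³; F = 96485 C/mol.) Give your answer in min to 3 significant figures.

Plated area = 2 × 17.0 × 14.7 = 499.8 cm²
Volume = 499.8 × 15.7×10⁻⁴ cm = 0.7847 cm³
m(Ag) = 0.7847 × 10.49 = 8.232 g
n(Ag) = 8.232 / 107.87 = 0.07631 mol; n(e⁻) = 0.07631 mol
Q = 0.07631 × 96485 = 7363 C
t = 7363 / 5.50 = 1339 s = 22.3 min

22.3 min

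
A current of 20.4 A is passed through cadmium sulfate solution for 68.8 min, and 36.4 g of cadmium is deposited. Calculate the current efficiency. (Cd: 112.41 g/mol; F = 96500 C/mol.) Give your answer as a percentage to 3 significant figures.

74.2%

Q = 20.4 × 4128 = 84210 C
n(e⁻) = 84210 / 96500 = 0.8726 mol
Cd²⁺ + 2e⁻ → Cd, so theoretical n(Cd) = 0.4363 mol → 49.04 g
Efficiency = 36.4 / 49.04 = 0.7423 = 74.2%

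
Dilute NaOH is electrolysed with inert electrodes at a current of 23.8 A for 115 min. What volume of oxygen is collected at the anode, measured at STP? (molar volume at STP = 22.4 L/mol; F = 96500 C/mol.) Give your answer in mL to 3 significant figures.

Charge passed = 23.8 × 6900 = 1.642×10^5 C
Moles of electrons = 1.642×10^5 / 96500 = 1.702 mol
2H₂O → O₂ + 4H⁺ + 4e⁻, so n(O₂) = 1.702 / 4 = 0.4255 mol
V = 0.4255 × 22.4 = 9.531 L
= 9530 mL

9530 mL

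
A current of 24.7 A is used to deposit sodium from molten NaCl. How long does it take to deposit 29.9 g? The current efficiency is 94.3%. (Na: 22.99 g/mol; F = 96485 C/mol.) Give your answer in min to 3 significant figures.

89.8 min

n(Na) = 29.9 / 22.99 = 1.301 mol
Na⁺ + e⁻ → Na, so n(e⁻) = 1.301 mol
Q = 1.301 × 96485 / 0.943 = 1.331×10^5 C
t = Q / I = 1.331×10^5 / 24.7 = 5389 s = 89.8 min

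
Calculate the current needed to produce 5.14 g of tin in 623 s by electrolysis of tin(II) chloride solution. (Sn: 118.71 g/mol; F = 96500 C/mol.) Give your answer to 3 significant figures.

13.4 A

n(Sn) = 5.14 / 118.71 = 0.04330 mol
Sn²⁺ + 2e⁻ → Sn, so n(e⁻) = 2 × 0.04330 = 0.08660 mol
Q = 0.08660 × 96500 = 8357 C
I = Q / t = 8357 / 623 s = 13.4 A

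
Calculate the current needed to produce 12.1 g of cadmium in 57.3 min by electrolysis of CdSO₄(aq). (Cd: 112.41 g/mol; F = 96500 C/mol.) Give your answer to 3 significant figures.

n(Cd) = 12.1 / 112.41 = 0.1076 mol
Cd²⁺ + 2e⁻ → Cd, so n(e⁻) = 2 × 0.1076 = 0.2152 mol
Q = 0.2152 × 96500 = 20770 C
I = Q / t = 20770 / 3438 s = 6.04 A

6.04 A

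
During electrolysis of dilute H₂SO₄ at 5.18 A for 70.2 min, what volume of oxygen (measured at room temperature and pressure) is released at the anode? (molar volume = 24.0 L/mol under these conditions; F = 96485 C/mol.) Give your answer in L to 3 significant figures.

Charge passed = 5.18 × 4212 = 21820 C
n(e⁻) = Q/F = 21820/96485 = 0.2261 mol
2H₂O → O₂ + 4H⁺ + 4e⁻, so n(O₂) = 0.2261 / 4 = 0.05653 mol
V = 0.05653 × 24.0 = 1.357 L

1.36 L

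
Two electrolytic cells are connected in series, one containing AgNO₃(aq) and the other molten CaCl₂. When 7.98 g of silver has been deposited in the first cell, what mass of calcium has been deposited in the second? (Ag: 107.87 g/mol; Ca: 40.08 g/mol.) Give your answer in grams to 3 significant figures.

n(Ag) = 7.98 / 107.87 = 0.07398 mol
Ag⁺ + e⁻ → Ag, so n(e⁻) = 0.07398 mol
Same current for the same time ⇒ same n(e⁻) = 0.07398 mol in both cells.
Ca²⁺ + 2e⁻ → Ca, so n(Ca) = 0.07398 / 2 = 0.03699 mol
m(Ca) = 0.03699 × 40.08 = 1.48 g

1.48 g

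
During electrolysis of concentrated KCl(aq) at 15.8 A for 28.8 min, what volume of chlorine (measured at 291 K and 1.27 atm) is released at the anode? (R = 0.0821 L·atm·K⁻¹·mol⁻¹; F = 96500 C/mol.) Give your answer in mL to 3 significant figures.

Q = 15.8 A × 1728 s = 27300 C
n(e⁻) = Q/F = 27300/96500 = 0.2829 mol
2Cl⁻ → Cl₂ + 2e⁻, so n(Cl₂) = 0.2829 / 2 = 0.1415 mol
V = nRT/P = 0.1415 × 0.0821 × 291 / 1.27 = 2.662 L
= 2660 mL

2660 mL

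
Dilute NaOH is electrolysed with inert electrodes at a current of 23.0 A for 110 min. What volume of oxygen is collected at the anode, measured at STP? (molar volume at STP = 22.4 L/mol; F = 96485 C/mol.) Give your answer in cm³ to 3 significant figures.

8810 cm³

Q = It = 23.0 × 6600 = 1.518×10^5 C
n(e⁻) = Q/F = 1.518×10^5/96485 = 1.573 mol
2H₂O → O₂ + 4H⁺ + 4e⁻, so n(O₂) = 1.573 / 4 = 0.3933 mol
V = 0.3933 × 22.4 = 8.810 L
= 8810 cm³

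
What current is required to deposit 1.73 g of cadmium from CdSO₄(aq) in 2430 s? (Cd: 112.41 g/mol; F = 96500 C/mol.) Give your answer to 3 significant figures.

1.22 A

n(Cd) = 1.73 / 112.41 = 0.01539 mol
Cd²⁺ + 2e⁻ → Cd, so n(e⁻) = 2 × 0.01539 = 0.03078 mol
Q = 0.03078 × 96500 = 2970 C
I = Q / t = 2970 / 2430 s = 1.22 A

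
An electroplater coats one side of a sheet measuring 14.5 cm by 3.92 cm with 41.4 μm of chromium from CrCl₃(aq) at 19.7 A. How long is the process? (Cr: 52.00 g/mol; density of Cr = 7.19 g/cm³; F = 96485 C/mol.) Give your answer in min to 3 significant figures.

Plated area = 14.5 × 3.92 = 56.84 cm²
Volume = 56.84 × 41.4×10⁻⁴ cm = 0.2353 cm³
m(Cr) = 0.2353 × 7.19 = 1.692 g
n(Cr) = 1.692 / 52.00 = 0.03254 mol; n(e⁻) = 3 × 0.03254 = 0.09762 mol
Q = 0.09762 × 96485 = 9419 C
t = 9419 / 19.7 = 478.1 s = 7.97 min

7.97 min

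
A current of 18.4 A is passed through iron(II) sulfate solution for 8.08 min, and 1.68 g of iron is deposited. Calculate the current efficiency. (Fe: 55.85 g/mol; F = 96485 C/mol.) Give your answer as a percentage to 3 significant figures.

65.1%

Q = 18.4 × 484.8 = 8920 C
n(e⁻) = 8920 / 96485 = 0.09245 mol
Fe²⁺ + 2e⁻ → Fe, so theoretical n(Fe) = 0.04623 mol → 2.582 g
Efficiency = 1.68 / 2.582 = 0.6507 = 65.1%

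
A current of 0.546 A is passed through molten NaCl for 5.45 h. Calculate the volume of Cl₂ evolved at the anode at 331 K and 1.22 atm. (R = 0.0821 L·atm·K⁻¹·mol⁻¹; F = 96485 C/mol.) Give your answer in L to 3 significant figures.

1.24 L

Q = It = 0.546 × 19620 = 10710 C
n(e⁻) = 10710 / 96485 = 0.1110 mol
2Cl⁻ → Cl₂ + 2e⁻, so n(Cl₂) = 0.1110 / 2 = 0.05550 mol
V = nRT/P = 0.05550 × 0.0821 × 331 / 1.22 = 1.236 L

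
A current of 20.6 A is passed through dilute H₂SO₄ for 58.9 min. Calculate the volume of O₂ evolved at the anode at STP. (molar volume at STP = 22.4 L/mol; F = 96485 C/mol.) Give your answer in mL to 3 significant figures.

Q = 20.6 A × 3534 s = 72800 C
n(e⁻) = 72800 / 96485 = 0.7545 mol
2H₂O → O₂ + 4H⁺ + 4e⁻, so n(O₂) = 0.7545 / 4 = 0.1886 mol
V = 0.1886 × 22.4 = 4.225 L
= 4230 mL

4230 mL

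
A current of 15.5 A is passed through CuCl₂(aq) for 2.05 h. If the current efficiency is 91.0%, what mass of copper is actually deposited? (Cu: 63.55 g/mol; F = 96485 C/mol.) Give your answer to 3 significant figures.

34.3 g

Q = 15.5 × 7380 = 1.144×10^5 C
n(e⁻) = 1.144×10^5 / 96485 = 1.186 mol
Cu²⁺ + 2e⁻ → Cu, so theoretical m(Cu) = 0.5930 × 63.55 = 37.69 g
Actual mass = 91.0% × 37.69 = 34.3 g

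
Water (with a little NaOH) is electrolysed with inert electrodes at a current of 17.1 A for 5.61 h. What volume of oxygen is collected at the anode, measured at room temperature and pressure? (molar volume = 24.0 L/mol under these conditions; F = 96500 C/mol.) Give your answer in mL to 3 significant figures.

Charge passed = 17.1 × 20196 = 3.454×10^5 C
n(e⁻) = Q/F = 3.454×10^5/96500 = 3.579 mol
2H₂O → O₂ + 4H⁺ + 4e⁻, so n(O₂) = 3.579 / 4 = 0.8948 mol
V = 0.8948 × 24.0 = 21.48 L
= 21500 mL

21500 mL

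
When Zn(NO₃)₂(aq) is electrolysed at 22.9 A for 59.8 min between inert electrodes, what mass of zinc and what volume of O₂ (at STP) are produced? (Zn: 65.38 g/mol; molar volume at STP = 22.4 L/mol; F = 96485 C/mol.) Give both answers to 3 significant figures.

Q = 22.9 × 3588 = 82170 C; n(e⁻) = 82170 / 96485 = 0.8516 mol
Cathode: Zn²⁺ + 2e⁻ → Zn → n(Zn) = 0.8516/2 = 0.4258 mol → 27.8 g
Anode: 2H₂O → O₂ + 4H⁺ + 4e⁻ → n(O₂) = 0.8516/4 = 0.2129 mol → 4.77 L

27.8 g Zn; 4.77 L O₂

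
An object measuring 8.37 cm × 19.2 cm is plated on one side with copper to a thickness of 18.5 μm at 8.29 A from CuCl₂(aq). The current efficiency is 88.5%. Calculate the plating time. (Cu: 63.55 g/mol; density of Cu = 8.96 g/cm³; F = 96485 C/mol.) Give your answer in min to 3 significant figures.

18.4 min

Plated area = 8.37 × 19.2 = 160.7 cm²
Volume = 160.7 × 18.5×10⁻⁴ cm = 0.2973 cm³
m(Cu) = 0.2973 × 8.96 = 2.664 g
n(Cu) = 2.664 / 63.55 = 0.04192 mol; n(e⁻) = 2 × 0.04192 = 0.08384 mol
Q = 0.08384 × 96485 / 0.885 = 9140 C
t = 9140 / 8.29 = 1103 s = 18.4 min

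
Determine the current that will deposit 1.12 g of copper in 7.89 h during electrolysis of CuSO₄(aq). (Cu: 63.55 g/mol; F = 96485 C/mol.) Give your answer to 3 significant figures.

0.120 A

n(Cu) = 1.12 / 63.55 = 0.01762 mol
Cu²⁺ + 2e⁻ → Cu, so n(e⁻) = 2 × 0.01762 = 0.03524 mol
Q = 0.03524 × 96485 = 3400 C
I = Q / t = 3400 / 28404 s = 0.120 A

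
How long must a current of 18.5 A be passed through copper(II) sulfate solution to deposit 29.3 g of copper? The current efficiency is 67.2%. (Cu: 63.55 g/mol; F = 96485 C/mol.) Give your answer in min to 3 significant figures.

119 min

n(Cu) = 29.3 / 63.55 = 0.4611 mol
Cu²⁺ + 2e⁻ → Cu, so n(e⁻) = 2 × 0.4611 = 0.9222 mol
Q = 0.9222 × 96485 / 0.672 = 1.324×10^5 C
t = Q / I = 1.324×10^5 / 18.5 = 7157 s = 119 min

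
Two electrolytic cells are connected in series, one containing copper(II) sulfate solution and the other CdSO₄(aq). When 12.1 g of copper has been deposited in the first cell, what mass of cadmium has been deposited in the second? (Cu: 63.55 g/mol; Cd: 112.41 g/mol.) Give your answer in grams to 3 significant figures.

21.4 g

n(Cu) = 12.1 / 63.55 = 0.1904 mol
Cu²⁺ + 2e⁻ → Cu, so n(e⁻) = 2 × 0.1904 = 0.3808 mol
Same current for the same time ⇒ same n(e⁻) = 0.3808 mol in both cells.
Cd²⁺ + 2e⁻ → Cd, so n(Cd) = 0.3808 / 2 = 0.1904 mol
m(Cd) = 0.1904 × 112.41 = 21.4 g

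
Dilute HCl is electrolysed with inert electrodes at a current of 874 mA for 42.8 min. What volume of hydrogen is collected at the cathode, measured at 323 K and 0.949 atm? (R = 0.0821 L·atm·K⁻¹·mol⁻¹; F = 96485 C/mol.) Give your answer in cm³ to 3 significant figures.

325 cm³

Q = 0.874 A × 2568 s = 2244 C
n(e⁻) = 2244 / 96485 = 0.02326 mol
2H⁺ + 2e⁻ → H₂, so n(H₂) = 0.02326 / 2 = 0.01163 mol
V = nRT/P = 0.01163 × 0.0821 × 323 / 0.949 = 0.3250 L
= 325 cm³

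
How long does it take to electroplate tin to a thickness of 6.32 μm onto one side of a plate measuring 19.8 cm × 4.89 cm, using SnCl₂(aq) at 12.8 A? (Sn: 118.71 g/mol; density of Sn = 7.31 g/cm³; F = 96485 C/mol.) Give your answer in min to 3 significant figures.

0.947 min

Plated area = 19.8 × 4.89 = 96.82 cm²
Volume = 96.82 × 6.32×10⁻⁴ cm = 0.06119 cm³
m(Sn) = 0.06119 × 7.31 = 0.4473 g
n(Sn) = 0.4473 / 118.71 = 0.003768 mol; n(e⁻) = 2 × 0.003768 = 0.007536 mol
Q = 0.007536 × 96485 = 727.1 C
t = 727.1 / 12.8 = 56.80 s = 0.947 min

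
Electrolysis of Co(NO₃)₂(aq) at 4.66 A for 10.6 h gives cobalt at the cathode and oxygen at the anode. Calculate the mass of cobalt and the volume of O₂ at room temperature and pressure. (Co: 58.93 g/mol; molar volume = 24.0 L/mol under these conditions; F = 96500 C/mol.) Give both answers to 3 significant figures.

54.3 g Co; 11.1 L O₂

Q = 4.66 × 38160 = 1.778×10^5 C; n(e⁻) = 1.778×10^5 / 96500 = 1.842 mol
Cathode: Co²⁺ + 2e⁻ → Co → n(Co) = 1.842/2 = 0.9210 mol → 54.3 g
Anode: 2H₂O → O₂ + 4H⁺ + 4e⁻ → n(O₂) = 1.842/4 = 0.4605 mol → 11.1 L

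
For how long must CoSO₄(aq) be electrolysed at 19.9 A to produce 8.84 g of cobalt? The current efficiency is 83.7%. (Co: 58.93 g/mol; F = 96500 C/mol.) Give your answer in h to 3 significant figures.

0.483 h

n(Co) = 8.84 / 58.93 = 0.1500 mol
Co²⁺ + 2e⁻ → Co, so n(e⁻) = 2 × 0.1500 = 0.3000 mol
Q = 0.3000 × 96500 / 0.837 = 34590 C
t = Q / I = 34590 / 19.9 = 1738 s = 0.483 h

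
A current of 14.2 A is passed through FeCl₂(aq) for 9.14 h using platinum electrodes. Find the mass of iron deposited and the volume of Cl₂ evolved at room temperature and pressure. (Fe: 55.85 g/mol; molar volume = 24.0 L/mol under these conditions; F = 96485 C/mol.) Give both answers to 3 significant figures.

Q = 14.2 × 32904 = 4.672×10^5 C; n(e⁻) = 4.672×10^5 / 96485 = 4.842 mol
Cathode: Fe²⁺ + 2e⁻ → Fe → n(Fe) = 4.842/2 = 2.421 mol → 135 g
Anode: 2Cl⁻ → Cl₂ + 2e⁻ → n(Cl₂) = 4.842/2 = 2.421 mol → 58.1 L

135 g Fe; 58.1 L Cl₂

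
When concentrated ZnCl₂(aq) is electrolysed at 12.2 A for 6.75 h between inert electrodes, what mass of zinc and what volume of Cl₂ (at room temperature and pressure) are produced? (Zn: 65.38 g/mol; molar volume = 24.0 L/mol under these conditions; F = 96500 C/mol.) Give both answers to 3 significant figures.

Q = 12.2 × 24300 = 2.965×10^5 C; n(e⁻) = 2.965×10^5 / 96500 = 3.073 mol
Cathode: Zn²⁺ + 2e⁻ → Zn → n(Zn) = 3.073/2 = 1.537 mol → 100 g
Anode: 2Cl⁻ → Cl₂ + 2e⁻ → n(Cl₂) = 3.073/2 = 1.537 mol → 36.9 L

100 g Zn; 36.9 L Cl₂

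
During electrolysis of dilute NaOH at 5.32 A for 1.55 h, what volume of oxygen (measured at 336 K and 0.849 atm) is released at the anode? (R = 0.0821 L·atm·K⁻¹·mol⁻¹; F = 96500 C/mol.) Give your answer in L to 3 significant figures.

2.50 L

Charge passed = 5.32 × 5580 = 29690 C
Moles of electrons = 29690 / 96500 = 0.3077 mol
2H₂O → O₂ + 4H⁺ + 4e⁻, so n(O₂) = 0.3077 / 4 = 0.07693 mol
V = nRT/P = 0.07693 × 0.0821 × 336 / 0.849 = 2.500 L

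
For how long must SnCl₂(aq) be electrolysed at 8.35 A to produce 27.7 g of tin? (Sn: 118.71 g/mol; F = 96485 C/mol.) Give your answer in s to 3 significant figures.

5390 s

n(Sn) = 27.7 / 118.71 = 0.2333 mol
Sn²⁺ + 2e⁻ → Sn, so n(e⁻) = 2 × 0.2333 = 0.4666 mol
Q = 0.4666 × 96485 = 45020 C
t = Q / I = 45020 / 8.35 = 5392 s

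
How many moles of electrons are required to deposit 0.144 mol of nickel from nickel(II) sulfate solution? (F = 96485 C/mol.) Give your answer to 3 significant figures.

Ni²⁺ + 2e⁻ → Ni, so n(e⁻) = 2 × 0.144 = 0.2880 mol

0.288 mol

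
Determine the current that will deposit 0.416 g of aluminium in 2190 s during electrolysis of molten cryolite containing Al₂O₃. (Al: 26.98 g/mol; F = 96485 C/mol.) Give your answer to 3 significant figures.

n(Al) = 0.416 / 26.98 = 0.01542 mol
Al³⁺ + 3e⁻ → Al, so n(e⁻) = 3 × 0.01542 = 0.04626 mol
Q = 0.04626 × 96485 = 4463 C
I = Q / t = 4463 / 2190 s = 2.04 A

2.04 A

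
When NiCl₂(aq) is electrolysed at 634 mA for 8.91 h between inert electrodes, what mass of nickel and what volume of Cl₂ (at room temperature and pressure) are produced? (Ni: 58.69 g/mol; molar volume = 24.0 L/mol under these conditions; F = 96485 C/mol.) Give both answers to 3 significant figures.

6.19 g Ni; 2.53 L Cl₂

Q = 0.634 × 32076 = 20340 C; n(e⁻) = 20340 / 96485 = 0.2108 mol
Cathode: Ni²⁺ + 2e⁻ → Ni → n(Ni) = 0.2108/2 = 0.1054 mol → 6.19 g
Anode: 2Cl⁻ → Cl₂ + 2e⁻ → n(Cl₂) = 0.2108/2 = 0.1054 mol → 2.53 L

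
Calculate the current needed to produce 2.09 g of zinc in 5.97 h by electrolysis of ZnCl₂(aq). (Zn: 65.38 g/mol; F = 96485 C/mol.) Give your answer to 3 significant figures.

0.287 A

n(Zn) = 2.09 / 65.38 = 0.03197 mol
Zn²⁺ + 2e⁻ → Zn, so n(e⁻) = 2 × 0.03197 = 0.06394 mol
Q = 0.06394 × 96485 = 6169 C
I = Q / t = 6169 / 21492 s = 0.287 A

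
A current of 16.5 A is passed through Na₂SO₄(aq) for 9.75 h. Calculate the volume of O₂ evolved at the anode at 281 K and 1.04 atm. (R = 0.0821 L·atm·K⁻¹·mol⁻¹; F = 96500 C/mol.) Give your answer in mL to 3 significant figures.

Q = 16.5 A × 35100 s = 5.792×10^5 C
n(e⁻) = 5.792×10^5 / 96500 = 6.002 mol
2H₂O → O₂ + 4H⁺ + 4e⁻, so n(O₂) = 6.002 / 4 = 1.501 mol
V = nRT/P = 1.501 × 0.0821 × 281 / 1.04 = 33.30 L
= 33300 mL

33300 mL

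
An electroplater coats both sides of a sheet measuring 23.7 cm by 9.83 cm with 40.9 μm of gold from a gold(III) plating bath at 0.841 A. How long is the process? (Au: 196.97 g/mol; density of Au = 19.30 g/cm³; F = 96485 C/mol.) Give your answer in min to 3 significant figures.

Plated area = 2 × 23.7 × 9.83 = 465.9 cm²
Volume = 465.9 × 40.9×10⁻⁴ cm = 1.906 cm³
m(Au) = 1.906 × 19.30 = 36.79 g
n(Au) = 36.79 / 196.97 = 0.1868 mol; n(e⁻) = 3 × 0.1868 = 0.5604 mol
Q = 0.5604 × 96485 = 54070 C
t = 54070 / 0.841 = 64290 s = 1070 min

1070 min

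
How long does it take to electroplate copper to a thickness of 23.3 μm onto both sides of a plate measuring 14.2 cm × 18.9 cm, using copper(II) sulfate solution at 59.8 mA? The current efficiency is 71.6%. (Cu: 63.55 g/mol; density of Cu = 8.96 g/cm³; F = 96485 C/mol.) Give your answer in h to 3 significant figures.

221 h

Plated area = 2 × 14.2 × 18.9 = 536.8 cm²
Volume = 536.8 × 23.3×10⁻⁴ cm = 1.251 cm³
m(Cu) = 1.251 × 8.96 = 11.21 g
n(Cu) = 11.21 / 63.55 = 0.1764 mol; n(e⁻) = 2 × 0.1764 = 0.3528 mol
Q = 0.3528 × 96485 / 0.716 = 47540 C
t = 47540 / 0.0598 = 7.950×10^5 s = 221 h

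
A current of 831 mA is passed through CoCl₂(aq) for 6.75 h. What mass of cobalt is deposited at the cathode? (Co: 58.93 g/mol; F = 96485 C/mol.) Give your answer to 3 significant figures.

Q = 0.831 A × 24300 s = 20190 C
Moles of electrons = 20190 / 96485 = 0.2093 mol
Co²⁺ + 2e⁻ → Co, so n(Co) = 0.2093 / 2 = 0.1047 mol
m = 0.1047 × 58.93 = 6.17 g

6.17 g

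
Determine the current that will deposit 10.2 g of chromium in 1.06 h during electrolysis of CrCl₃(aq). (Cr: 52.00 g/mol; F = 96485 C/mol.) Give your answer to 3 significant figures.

14.9 A

n(Cr) = 10.2 / 52.00 = 0.1962 mol
Cr³⁺ + 3e⁻ → Cr, so n(e⁻) = 3 × 0.1962 = 0.5886 mol
Q = 0.5886 × 96485 = 56790 C
I = Q / t = 56790 / 3816 s = 14.9 A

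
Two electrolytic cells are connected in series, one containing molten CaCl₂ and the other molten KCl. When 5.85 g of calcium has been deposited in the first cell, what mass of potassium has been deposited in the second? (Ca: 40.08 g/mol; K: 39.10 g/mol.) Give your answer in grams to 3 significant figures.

11.4 g

n(Ca) = 5.85 / 40.08 = 0.1460 mol
Ca²⁺ + 2e⁻ → Ca, so n(e⁻) = 2 × 0.1460 = 0.2920 mol
The cells are in series, so the same charge (and hence the same n(e⁻) = 0.2920 mol) passes through both.
K⁺ + e⁻ → K, so n(K) = 0.2920 mol
m(K) = 0.2920 × 39.10 = 11.4 g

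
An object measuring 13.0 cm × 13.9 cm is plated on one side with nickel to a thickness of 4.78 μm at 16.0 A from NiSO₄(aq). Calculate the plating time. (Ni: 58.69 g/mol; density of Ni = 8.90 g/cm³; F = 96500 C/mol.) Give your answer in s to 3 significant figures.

158 s

Plated area = 13.0 × 13.9 = 180.7 cm²
Volume = 180.7 × 4.78×10⁻⁴ cm = 0.08637 cm³
m(Ni) = 0.08637 × 8.90 = 0.7687 g
n(Ni) = 0.7687 / 58.69 = 0.01310 mol; n(e⁻) = 2 × 0.01310 = 0.02620 mol
Q = 0.02620 × 96500 = 2528 C
t = 2528 / 16.0 = 158.0 s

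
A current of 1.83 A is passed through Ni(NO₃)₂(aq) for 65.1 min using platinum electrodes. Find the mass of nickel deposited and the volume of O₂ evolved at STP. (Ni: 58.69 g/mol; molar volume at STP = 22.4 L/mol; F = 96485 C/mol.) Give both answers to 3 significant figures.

2.17 g Ni; 0.415 L O₂

Q = 1.83 × 3906 = 7148 C; n(e⁻) = 7148 / 96485 = 0.07408 mol
Cathode: Ni²⁺ + 2e⁻ → Ni → n(Ni) = 0.07408/2 = 0.03704 mol → 2.17 g
Anode: 2H₂O → O₂ + 4H⁺ + 4e⁻ → n(O₂) = 0.07408/4 = 0.01852 mol → 0.415 L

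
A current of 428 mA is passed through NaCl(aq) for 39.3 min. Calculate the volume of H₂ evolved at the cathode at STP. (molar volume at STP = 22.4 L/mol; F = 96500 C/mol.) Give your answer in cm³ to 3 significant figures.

Charge passed = 0.428 × 2358 = 1009 C
n(e⁻) = Q/F = 1009/96500 = 0.01046 mol
2H⁺ + 2e⁻ → H₂, so n(H₂) = 0.01046 / 2 = 0.005230 mol
V = 0.005230 × 22.4 = 0.1172 L
= 117 cm³

117 cm³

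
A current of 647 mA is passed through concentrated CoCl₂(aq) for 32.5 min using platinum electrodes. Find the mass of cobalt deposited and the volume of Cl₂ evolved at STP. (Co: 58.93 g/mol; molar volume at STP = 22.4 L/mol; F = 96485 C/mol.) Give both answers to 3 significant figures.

Q = 0.647 × 1950 = 1262 C; n(e⁻) = 1262 / 96485 = 0.01308 mol
Cathode: Co²⁺ + 2e⁻ → Co → n(Co) = 0.01308/2 = 0.006540 mol → 0.385 g
Anode: 2Cl⁻ → Cl₂ + 2e⁻ → n(Cl₂) = 0.01308/2 = 0.006540 mol → 0.146 L

0.385 g Co; 0.146 L Cl₂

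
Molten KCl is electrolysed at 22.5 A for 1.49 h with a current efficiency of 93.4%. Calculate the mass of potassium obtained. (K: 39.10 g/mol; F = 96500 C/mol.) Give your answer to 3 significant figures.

Q = 22.5 × 5364 = 1.207×10^5 C
n(e⁻) = 1.207×10^5 / 96500 = 1.251 mol
K⁺ + e⁻ → K, so theoretical m(K) = 1.251 × 39.10 = 48.91 g
Actual mass = 93.4% × 48.91 = 45.7 g

45.7 g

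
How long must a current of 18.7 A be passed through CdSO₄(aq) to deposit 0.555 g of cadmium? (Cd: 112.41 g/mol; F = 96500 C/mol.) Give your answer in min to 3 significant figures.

n(Cd) = 0.555 / 112.41 = 0.004937 mol
Cd²⁺ + 2e⁻ → Cd, so n(e⁻) = 2 × 0.004937 = 0.009874 mol
Q = 0.009874 × 96500 = 952.8 C
t = Q / I = 952.8 / 18.7 = 50.95 s = 0.849 min

0.849 min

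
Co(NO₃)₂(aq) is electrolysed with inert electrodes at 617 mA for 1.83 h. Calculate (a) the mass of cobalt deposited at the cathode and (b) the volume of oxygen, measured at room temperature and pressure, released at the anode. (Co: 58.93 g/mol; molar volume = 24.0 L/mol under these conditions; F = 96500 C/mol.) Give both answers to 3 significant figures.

Q = 0.617 × 6588 = 4065 C; n(e⁻) = 4065 / 96500 = 0.04212 mol
Cathode: Co²⁺ + 2e⁻ → Co → n(Co) = 0.04212/2 = 0.02106 mol → 1.24 g
Anode: 2H₂O → O₂ + 4H⁺ + 4e⁻ → n(O₂) = 0.04212/4 = 0.01053 mol → 0.253 L

1.24 g Co; 0.253 L O₂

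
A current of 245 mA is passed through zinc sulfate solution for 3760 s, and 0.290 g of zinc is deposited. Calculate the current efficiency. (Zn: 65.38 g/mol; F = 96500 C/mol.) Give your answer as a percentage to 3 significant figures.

Q = 0.245 × 3760 = 921.2 C
n(e⁻) = 921.2 / 96500 = 0.009546 mol
Zn²⁺ + 2e⁻ → Zn, so theoretical n(Zn) = 0.004773 mol → 0.3121 g
Efficiency = 0.290 / 0.3121 = 0.9292 = 92.9%

92.9%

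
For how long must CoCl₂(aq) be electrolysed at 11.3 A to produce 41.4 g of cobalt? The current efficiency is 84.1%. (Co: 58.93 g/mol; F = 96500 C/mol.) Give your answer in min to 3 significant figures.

238 min

n(Co) = 41.4 / 58.93 = 0.7025 mol
Co²⁺ + 2e⁻ → Co, so n(e⁻) = 2 × 0.7025 = 1.405 mol
Q = 1.405 × 96500 / 0.841 = 1.612×10^5 C
t = Q / I = 1.612×10^5 / 11.3 = 14270 s = 238 min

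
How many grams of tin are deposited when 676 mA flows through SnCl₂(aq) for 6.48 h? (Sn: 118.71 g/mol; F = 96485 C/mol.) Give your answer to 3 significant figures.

Q = It = 0.676 × 23328 = 15770 C
n(e⁻) = 15770 / 96485 = 0.1634 mol
Sn²⁺ + 2e⁻ → Sn, so n(Sn) = 0.1634 / 2 = 0.08170 mol
m = 0.08170 × 118.71 = 9.70 g

9.70 g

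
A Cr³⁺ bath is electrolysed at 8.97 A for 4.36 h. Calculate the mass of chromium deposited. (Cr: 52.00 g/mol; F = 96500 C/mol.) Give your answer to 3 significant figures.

25.3 g

Charge passed = 8.97 × 15696 = 1.408×10^5 C
n(e⁻) = Q/F = 1.408×10^5/96500 = 1.459 mol
Cr³⁺ + 3e⁻ → Cr, so n(Cr) = 1.459 / 3 = 0.4863 mol
m = 0.4863 × 52.00 = 25.3 g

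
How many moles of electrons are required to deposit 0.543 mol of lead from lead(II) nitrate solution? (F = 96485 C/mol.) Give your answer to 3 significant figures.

1.09 mol

Pb²⁺ + 2e⁻ → Pb, so n(e⁻) = 2 × 0.543 = 1.086 mol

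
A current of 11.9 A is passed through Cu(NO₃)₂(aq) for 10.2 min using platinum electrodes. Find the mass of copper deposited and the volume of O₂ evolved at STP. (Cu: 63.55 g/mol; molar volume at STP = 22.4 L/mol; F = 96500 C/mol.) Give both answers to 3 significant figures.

Q = 11.9 × 612 = 7283 C; n(e⁻) = 7283 / 96500 = 0.07547 mol
Cathode: Cu²⁺ + 2e⁻ → Cu → n(Cu) = 0.07547/2 = 0.03774 mol → 2.40 g
Anode: 2H₂O → O₂ + 4H⁺ + 4e⁻ → n(O₂) = 0.07547/4 = 0.01887 mol → 0.423 L

2.40 g Cu; 0.423 L O₂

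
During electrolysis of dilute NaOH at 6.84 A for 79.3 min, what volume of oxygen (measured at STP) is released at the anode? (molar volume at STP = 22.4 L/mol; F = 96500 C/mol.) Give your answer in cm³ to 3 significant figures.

1890 cm³

Q = It = 6.84 × 4758 = 32540 C
Moles of electrons = 32540 / 96500 = 0.3372 mol
2H₂O → O₂ + 4H⁺ + 4e⁻, so n(O₂) = 0.3372 / 4 = 0.08430 mol
V = 0.08430 × 22.4 = 1.888 L
= 1890 cm³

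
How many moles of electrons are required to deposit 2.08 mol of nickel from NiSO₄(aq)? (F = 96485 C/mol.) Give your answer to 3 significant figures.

Ni²⁺ + 2e⁻ → Ni, so n(e⁻) = 2 × 2.08 = 4.160 mol

4.16 mol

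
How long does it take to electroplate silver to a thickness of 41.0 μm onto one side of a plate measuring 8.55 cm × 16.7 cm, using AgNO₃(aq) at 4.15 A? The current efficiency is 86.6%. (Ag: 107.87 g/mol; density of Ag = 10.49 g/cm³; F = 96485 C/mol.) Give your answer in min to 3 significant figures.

Plated area = 8.55 × 16.7 = 142.8 cm²
Volume = 142.8 × 41.0×10⁻⁴ cm = 0.5855 cm³
m(Ag) = 0.5855 × 10.49 = 6.142 g
n(Ag) = 6.142 / 107.87 = 0.05694 mol; n(e⁻) = 0.05694 mol
Q = 0.05694 × 96485 / 0.866 = 6344 C
t = 6344 / 4.15 = 1529 s = 25.5 min

25.5 min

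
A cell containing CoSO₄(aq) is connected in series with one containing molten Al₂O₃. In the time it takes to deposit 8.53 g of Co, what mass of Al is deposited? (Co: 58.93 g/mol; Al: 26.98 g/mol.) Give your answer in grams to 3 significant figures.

n(Co) = 8.53 / 58.93 = 0.1447 mol
Co²⁺ + 2e⁻ → Co, so n(e⁻) = 2 × 0.1447 = 0.2894 mol
Since the cells are in series, n(e⁻) in the Al cell is also 0.2894 mol.
Al³⁺ + 3e⁻ → Al, so n(Al) = 0.2894 / 3 = 0.09647 mol
m(Al) = 0.09647 × 26.98 = 2.60 g

2.60 g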